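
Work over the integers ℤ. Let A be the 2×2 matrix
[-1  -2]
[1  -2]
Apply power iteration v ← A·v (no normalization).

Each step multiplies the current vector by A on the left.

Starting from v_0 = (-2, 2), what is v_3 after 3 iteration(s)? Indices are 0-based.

v_3 = (-34, -6)

v_0 = (-2, 2).
v_1 = A·v_0 = (-2, -6).
v_2 = A·v_1 = (14, 10).
v_3 = A·v_2 = (-34, -6).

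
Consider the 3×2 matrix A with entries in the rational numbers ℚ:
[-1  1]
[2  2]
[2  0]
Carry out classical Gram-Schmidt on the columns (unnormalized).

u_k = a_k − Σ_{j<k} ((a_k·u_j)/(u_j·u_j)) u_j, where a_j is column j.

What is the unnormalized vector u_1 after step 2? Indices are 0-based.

Step 1: u_0 = a_0 = (-1, 2, 2).
Step 2: u_1 = a_1 − (1/3)·u_0 = (4/3, 4/3, -2/3).

u_1 = (4/3, 4/3, -2/3)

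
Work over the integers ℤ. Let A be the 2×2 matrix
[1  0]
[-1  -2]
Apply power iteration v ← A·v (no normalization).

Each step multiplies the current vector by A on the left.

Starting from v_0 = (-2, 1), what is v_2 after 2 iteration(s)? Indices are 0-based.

v_2 = (-2, 2)

v_0 = (-2, 1).
v_1 = A·v_0 = (-2, 0).
v_2 = A·v_1 = (-2, 2).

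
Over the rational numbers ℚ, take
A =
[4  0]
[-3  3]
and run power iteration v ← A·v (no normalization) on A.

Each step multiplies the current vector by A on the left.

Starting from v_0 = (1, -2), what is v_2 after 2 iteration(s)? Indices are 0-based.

v_0 = (1, -2).
v_1 = A·v_0 = (4, -9).
v_2 = A·v_1 = (16, -39).

v_2 = (16, -39)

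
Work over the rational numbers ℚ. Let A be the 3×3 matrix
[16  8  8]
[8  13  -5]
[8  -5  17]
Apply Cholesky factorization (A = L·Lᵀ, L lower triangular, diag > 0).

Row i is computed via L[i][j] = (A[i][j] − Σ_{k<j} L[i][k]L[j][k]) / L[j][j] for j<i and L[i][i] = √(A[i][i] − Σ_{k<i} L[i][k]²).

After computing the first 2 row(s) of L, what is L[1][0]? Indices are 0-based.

Step 1: L[0][0] = √(16) = 4.
  L[1][0] = (8) / L[0][0] = 2.
Step 2: L[1][1] = √(9) = 3.

L[1][0] = 2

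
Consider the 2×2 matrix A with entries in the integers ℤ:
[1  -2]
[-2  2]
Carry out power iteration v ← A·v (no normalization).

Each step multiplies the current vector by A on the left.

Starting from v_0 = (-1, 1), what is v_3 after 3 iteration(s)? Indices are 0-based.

v_3 = (-39, 50)

v_0 = (-1, 1).
v_1 = A·v_0 = (-3, 4).
v_2 = A·v_1 = (-11, 14).
v_3 = A·v_2 = (-39, 50).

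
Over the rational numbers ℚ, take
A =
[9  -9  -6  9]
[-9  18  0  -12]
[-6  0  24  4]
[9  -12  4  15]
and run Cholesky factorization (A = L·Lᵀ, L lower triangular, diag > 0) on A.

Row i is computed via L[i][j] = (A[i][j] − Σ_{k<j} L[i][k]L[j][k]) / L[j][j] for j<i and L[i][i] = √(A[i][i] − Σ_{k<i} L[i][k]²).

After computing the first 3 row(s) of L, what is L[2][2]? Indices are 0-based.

L[2][2] = 4

Step 1: L[0][0] = √(9) = 3.
  L[1][0] = (-9) / L[0][0] = -3.
Step 2: L[1][1] = √(9) = 3.
  L[2][0] = (-6) / L[0][0] = -2.
  L[2][1] = (-6) / L[1][1] = -2.
Step 3: L[2][2] = √(16) = 4.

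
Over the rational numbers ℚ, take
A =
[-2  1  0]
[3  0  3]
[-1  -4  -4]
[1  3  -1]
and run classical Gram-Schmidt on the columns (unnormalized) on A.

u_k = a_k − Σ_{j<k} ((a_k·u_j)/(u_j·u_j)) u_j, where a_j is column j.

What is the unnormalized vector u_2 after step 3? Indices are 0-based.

Step 1: u_0 = a_0 = (-2, 3, -1, 1).
Step 2: u_1 = a_1 − (1/3)·u_0 = (5/3, -1, -11/3, 8/3).
Step 3: u_2 = a_2 − (4/5)·u_0 − (27/73)·u_1 = (359/365, 354/365, -673/365, -1017/365).

u_2 = (359/365, 354/365, -673/365, -1017/365)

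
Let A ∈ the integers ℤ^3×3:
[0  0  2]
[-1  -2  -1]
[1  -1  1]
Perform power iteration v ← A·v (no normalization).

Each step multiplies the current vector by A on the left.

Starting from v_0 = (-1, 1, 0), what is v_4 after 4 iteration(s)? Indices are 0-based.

v_0 = (-1, 1, 0).
v_1 = A·v_0 = (0, -1, -2).
v_2 = A·v_1 = (-4, 4, -1).
v_3 = A·v_2 = (-2, -3, -9).
v_4 = A·v_3 = (-18, 17, -8).

v_4 = (-18, 17, -8)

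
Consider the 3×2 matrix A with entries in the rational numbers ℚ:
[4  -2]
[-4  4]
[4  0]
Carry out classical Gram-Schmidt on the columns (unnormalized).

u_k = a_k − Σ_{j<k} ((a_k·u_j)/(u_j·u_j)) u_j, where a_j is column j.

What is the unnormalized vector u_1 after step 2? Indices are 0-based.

u_1 = (0, 2, 2)

Step 1: u_0 = a_0 = (4, -4, 4).
Step 2: u_1 = a_1 − (-1/2)·u_0 = (0, 2, 2).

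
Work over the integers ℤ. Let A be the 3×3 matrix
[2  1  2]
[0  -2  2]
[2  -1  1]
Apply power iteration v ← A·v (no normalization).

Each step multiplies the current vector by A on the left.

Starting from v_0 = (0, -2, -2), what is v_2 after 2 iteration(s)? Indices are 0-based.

v_0 = (0, -2, -2).
v_1 = A·v_0 = (-6, 0, 0).
v_2 = A·v_1 = (-12, 0, -12).

v_2 = (-12, 0, -12)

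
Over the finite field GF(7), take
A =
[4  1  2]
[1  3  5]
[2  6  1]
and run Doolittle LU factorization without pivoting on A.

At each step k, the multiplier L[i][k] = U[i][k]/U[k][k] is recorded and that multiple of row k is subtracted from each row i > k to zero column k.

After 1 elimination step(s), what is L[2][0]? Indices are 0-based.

L[2][0] = 4

Step 1: pivot at (0,0) is 4.
  row1 ← row1 − (2)·row0  ⇒  L[1][0]=2, U row1=(0, 1, 1)
  row2 ← row2 − (4)·row0  ⇒  L[2][0]=4, U row2=(0, 2, 0)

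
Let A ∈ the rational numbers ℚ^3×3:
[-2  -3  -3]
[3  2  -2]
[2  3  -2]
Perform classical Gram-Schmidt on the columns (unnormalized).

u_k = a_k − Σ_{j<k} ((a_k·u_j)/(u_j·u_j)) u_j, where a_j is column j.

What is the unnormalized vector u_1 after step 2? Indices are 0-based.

Step 1: u_0 = a_0 = (-2, 3, 2).
Step 2: u_1 = a_1 − (18/17)·u_0 = (-15/17, -20/17, 15/17).

u_1 = (-15/17, -20/17, 15/17)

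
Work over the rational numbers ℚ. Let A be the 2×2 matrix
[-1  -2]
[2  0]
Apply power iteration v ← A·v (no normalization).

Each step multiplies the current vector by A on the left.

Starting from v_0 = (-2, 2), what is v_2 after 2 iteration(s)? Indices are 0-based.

v_0 = (-2, 2).
v_1 = A·v_0 = (-2, -4).
v_2 = A·v_1 = (10, -4).

v_2 = (10, -4)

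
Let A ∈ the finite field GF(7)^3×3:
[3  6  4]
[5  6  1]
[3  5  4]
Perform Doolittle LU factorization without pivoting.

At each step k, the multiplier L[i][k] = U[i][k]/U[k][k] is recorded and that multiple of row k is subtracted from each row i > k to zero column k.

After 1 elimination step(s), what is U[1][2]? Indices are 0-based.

k=0: U[0][0]=3
  eliminate (1,0): mult=4, new row 1: (0, 3, 6); set L[1][0]=4
  eliminate (2,0): mult=1, new row 2: (0, 6, 0); set L[2][0]=1

U[1][2] = 6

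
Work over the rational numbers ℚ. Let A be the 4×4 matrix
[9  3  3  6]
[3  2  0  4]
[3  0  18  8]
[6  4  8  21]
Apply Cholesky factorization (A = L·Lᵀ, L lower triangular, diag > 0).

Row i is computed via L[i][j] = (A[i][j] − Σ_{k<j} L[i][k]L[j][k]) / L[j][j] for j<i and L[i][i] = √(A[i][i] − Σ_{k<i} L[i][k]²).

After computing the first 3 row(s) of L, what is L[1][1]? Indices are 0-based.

Step 1: L[0][0] = √(9) = 3.
  L[1][0] = (3) / L[0][0] = 1.
Step 2: L[1][1] = √(1) = 1.
  L[2][0] = (3) / L[0][0] = 1.
  L[2][1] = (-1) / L[1][1] = -1.
Step 3: L[2][2] = √(16) = 4.

L[1][1] = 1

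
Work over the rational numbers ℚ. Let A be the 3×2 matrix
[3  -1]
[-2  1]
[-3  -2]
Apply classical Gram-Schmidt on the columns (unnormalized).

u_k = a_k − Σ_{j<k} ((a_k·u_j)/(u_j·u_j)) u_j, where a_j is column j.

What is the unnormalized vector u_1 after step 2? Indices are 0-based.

Step 1: u_0 = a_0 = (3, -2, -3).
Step 2: u_1 = a_1 − (1/22)·u_0 = (-25/22, 12/11, -41/22).

u_1 = (-25/22, 12/11, -41/22)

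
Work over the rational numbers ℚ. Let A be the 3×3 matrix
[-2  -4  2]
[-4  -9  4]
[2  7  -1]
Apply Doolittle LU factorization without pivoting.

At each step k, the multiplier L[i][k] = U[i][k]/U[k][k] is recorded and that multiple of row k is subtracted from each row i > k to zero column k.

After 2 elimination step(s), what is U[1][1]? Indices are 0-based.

U[1][1] = -1

[col 0] pivot -2
  R1 -= 2*R0 → (0, -1, 0)  (L[1][0] := 2)
  R2 -= -1*R0 → (0, 3, 1)  (L[2][0] := -1)
[col 1] pivot -1
  R2 -= -3*R1 → (0, 0, 1)  (L[2][1] := -3)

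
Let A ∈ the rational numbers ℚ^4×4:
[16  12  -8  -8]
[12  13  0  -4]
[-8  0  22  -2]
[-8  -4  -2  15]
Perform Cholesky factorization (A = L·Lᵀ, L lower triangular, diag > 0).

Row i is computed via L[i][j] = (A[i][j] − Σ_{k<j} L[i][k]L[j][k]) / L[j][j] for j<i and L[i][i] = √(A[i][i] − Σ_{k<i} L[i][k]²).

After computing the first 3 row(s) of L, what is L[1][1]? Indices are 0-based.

L[1][1] = 2

Step 1: L[0][0] = √(16) = 4.
  L[1][0] = (12) / L[0][0] = 3.
Step 2: L[1][1] = √(4) = 2.
  L[2][0] = (-8) / L[0][0] = -2.
  L[2][1] = (6) / L[1][1] = 3.
Step 3: L[2][2] = √(9) = 3.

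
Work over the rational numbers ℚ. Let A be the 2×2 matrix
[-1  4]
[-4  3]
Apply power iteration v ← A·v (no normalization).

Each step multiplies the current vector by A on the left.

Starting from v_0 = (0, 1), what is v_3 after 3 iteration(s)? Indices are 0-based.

v_3 = (-36, -53)

v_0 = (0, 1).
v_1 = A·v_0 = (4, 3).
v_2 = A·v_1 = (8, -7).
v_3 = A·v_2 = (-36, -53).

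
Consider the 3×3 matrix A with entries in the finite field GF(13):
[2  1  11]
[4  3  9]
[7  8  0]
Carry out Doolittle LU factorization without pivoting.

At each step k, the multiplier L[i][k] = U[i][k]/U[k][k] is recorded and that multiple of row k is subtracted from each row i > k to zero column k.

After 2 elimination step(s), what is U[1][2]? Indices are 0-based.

k=0: U[0][0]=2
  eliminate (1,0): mult=2, new row 1: (0, 1, 0); set L[1][0]=2
  eliminate (2,0): mult=10, new row 2: (0, 11, 7); set L[2][0]=10
k=1: U[1][1]=1
  eliminate (2,1): mult=11, new row 2: (0, 0, 7); set L[2][1]=11

U[1][2] = 0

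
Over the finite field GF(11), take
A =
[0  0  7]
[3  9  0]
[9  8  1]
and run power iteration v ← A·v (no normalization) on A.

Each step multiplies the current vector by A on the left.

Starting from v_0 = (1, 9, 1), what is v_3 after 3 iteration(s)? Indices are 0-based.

v_3 = (10, 3, 0)

v_0 = (1, 9, 1).
v_1 = A·v_0 = (7, 7, 5).
v_2 = A·v_1 = (2, 7, 3).
v_3 = A·v_2 = (10, 3, 0).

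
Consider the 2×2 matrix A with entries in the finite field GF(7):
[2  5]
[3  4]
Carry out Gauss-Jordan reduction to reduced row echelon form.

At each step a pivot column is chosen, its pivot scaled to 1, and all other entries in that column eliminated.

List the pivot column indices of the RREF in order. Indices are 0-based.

pivot columns: 0

step 1: normalize row 0 (÷2) = (1, 6)
  row 1: subtract 3×row0 = (0, 0)
skip col 1 (zero from row 1)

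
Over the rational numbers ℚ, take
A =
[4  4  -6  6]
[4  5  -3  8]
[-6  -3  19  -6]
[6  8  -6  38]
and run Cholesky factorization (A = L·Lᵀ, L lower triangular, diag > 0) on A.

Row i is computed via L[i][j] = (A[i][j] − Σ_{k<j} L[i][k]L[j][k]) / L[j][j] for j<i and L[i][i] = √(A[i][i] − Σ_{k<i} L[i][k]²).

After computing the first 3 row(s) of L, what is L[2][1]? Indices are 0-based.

Step 1: L[0][0] = √(4) = 2.
  L[1][0] = (4) / L[0][0] = 2.
Step 2: L[1][1] = √(1) = 1.
  L[2][0] = (-6) / L[0][0] = -3.
  L[2][1] = (3) / L[1][1] = 3.
Step 3: L[2][2] = √(1) = 1.

L[2][1] = 3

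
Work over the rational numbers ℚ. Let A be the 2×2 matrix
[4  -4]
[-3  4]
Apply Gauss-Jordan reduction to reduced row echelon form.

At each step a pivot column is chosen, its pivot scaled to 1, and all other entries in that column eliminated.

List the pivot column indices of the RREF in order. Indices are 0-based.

pivot columns: 0, 1

[1] R0 /= 4  ⇒  (1, -1)
     R1 -= -3·R0  ⇒  (0, 1)
[2] R1 /= 1  ⇒  (0, 1)
     R0 -= -1·R1  ⇒  (1, 0)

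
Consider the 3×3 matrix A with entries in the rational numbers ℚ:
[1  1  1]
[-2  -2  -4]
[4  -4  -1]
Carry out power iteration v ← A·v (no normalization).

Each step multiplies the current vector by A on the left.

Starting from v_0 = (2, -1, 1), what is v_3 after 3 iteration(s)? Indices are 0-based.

v_3 = (-8, -26, 151)

v_0 = (2, -1, 1).
v_1 = A·v_0 = (2, -6, 11).
v_2 = A·v_1 = (7, -36, 21).
v_3 = A·v_2 = (-8, -26, 151).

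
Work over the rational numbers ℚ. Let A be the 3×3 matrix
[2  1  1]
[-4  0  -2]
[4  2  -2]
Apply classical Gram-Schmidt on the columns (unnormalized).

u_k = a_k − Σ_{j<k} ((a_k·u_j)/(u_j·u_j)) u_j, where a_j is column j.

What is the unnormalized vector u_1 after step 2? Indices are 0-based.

u_1 = (4/9, 10/9, 8/9)

Step 1: u_0 = a_0 = (2, -4, 4).
Step 2: u_1 = a_1 − (5/18)·u_0 = (4/9, 10/9, 8/9).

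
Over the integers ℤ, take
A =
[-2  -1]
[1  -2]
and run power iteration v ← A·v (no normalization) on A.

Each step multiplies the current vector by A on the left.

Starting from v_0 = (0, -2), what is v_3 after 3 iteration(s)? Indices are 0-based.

v_3 = (22, 4)

v_0 = (0, -2).
v_1 = A·v_0 = (2, 4).
v_2 = A·v_1 = (-8, -6).
v_3 = A·v_2 = (22, 4).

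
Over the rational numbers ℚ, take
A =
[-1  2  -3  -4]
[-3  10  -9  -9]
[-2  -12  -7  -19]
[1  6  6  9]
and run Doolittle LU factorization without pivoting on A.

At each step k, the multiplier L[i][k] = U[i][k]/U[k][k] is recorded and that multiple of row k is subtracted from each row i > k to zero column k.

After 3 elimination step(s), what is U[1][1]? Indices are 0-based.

U[1][1] = 4

[col 0] pivot -1
  R1 -= 3*R0 → (0, 4, 0, 3)  (L[1][0] := 3)
  R2 -= 2*R0 → (0, -16, -1, -11)  (L[2][0] := 2)
  R3 -= -1*R0 → (0, 8, 3, 5)  (L[3][0] := -1)
[col 1] pivot 4
  R2 -= -4*R1 → (0, 0, -1, 1)  (L[2][1] := -4)
  R3 -= 2*R1 → (0, 0, 3, -1)  (L[3][1] := 2)
[col 2] pivot -1
  R3 -= -3*R2 → (0, 0, 0, 2)  (L[3][2] := -3)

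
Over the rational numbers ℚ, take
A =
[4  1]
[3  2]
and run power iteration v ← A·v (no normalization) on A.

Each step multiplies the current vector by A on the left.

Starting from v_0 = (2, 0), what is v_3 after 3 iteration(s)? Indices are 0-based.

v_3 = (188, 186)

v_0 = (2, 0).
v_1 = A·v_0 = (8, 6).
v_2 = A·v_1 = (38, 36).
v_3 = A·v_2 = (188, 186).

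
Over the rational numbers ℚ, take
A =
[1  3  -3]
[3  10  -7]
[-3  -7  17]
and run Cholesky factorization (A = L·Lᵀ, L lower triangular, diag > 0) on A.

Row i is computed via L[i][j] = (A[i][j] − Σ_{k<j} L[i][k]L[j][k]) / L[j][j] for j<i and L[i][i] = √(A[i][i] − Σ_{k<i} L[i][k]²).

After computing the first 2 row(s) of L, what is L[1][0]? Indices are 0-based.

L[1][0] = 3

Step 1: L[0][0] = √(1) = 1.
  L[1][0] = (3) / L[0][0] = 3.
Step 2: L[1][1] = √(1) = 1.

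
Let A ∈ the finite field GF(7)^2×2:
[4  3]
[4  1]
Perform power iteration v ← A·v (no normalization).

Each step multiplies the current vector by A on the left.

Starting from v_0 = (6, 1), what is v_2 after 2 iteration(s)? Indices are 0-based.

v_0 = (6, 1).
v_1 = A·v_0 = (6, 4).
v_2 = A·v_1 = (1, 0).

v_2 = (1, 0)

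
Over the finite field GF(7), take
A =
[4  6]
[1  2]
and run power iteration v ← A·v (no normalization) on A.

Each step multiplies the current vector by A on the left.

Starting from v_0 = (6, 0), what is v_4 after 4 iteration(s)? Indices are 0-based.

v_0 = (6, 0).
v_1 = A·v_0 = (3, 6).
v_2 = A·v_1 = (6, 1).
v_3 = A·v_2 = (2, 1).
v_4 = A·v_3 = (0, 4).

v_4 = (0, 4)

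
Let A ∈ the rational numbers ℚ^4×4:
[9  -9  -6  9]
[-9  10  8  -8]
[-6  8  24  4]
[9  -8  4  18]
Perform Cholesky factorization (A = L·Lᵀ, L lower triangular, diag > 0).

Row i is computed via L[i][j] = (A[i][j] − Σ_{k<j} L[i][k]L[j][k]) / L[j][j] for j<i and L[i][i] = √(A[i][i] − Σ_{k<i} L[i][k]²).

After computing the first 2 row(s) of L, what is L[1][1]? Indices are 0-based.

L[1][1] = 1

Step 1: L[0][0] = √(9) = 3.
  L[1][0] = (-9) / L[0][0] = -3.
Step 2: L[1][1] = √(1) = 1.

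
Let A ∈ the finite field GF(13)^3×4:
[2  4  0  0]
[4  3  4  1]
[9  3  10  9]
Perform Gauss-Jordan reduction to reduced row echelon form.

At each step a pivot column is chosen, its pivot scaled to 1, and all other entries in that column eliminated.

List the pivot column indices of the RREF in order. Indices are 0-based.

step 1: normalize row 0 (÷2) = (1, 2, 0, 0)
  row 1: subtract 4×row0 = (0, 8, 4, 1)
  row 2: subtract 9×row0 = (0, 11, 10, 9)
step 2: normalize row 1 (÷8) = (0, 1, 7, 5)
  row 0: subtract 2×row1 = (1, 0, 12, 3)
  row 2: subtract 11×row1 = (0, 0, 11, 6)
step 3: normalize row 2 (÷11) = (0, 0, 1, 10)
  row 0: subtract 12×row2 = (1, 0, 0, 0)
  row 1: subtract 7×row2 = (0, 1, 0, 0)

pivot columns: 0, 1, 2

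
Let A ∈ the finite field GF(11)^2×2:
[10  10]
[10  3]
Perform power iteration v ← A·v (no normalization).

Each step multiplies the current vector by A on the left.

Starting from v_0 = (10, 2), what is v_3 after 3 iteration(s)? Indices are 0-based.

v_0 = (10, 2).
v_1 = A·v_0 = (10, 7).
v_2 = A·v_1 = (5, 0).
v_3 = A·v_2 = (6, 6).

v_3 = (6, 6)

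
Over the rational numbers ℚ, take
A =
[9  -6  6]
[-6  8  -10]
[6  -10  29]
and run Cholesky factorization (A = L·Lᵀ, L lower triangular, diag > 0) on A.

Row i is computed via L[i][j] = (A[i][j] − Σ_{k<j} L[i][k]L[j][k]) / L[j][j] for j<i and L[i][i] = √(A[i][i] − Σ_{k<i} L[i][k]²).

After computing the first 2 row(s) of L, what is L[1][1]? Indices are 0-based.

L[1][1] = 2

Step 1: L[0][0] = √(9) = 3.
  L[1][0] = (-6) / L[0][0] = -2.
Step 2: L[1][1] = √(4) = 2.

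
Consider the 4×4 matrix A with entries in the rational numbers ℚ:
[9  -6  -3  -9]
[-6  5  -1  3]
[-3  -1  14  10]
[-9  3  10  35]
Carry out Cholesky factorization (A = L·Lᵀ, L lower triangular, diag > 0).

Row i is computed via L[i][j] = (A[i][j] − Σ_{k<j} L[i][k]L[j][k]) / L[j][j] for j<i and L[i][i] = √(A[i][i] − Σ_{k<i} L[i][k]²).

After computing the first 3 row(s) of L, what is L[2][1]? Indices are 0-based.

Step 1: L[0][0] = √(9) = 3.
  L[1][0] = (-6) / L[0][0] = -2.
Step 2: L[1][1] = √(1) = 1.
  L[2][0] = (-3) / L[0][0] = -1.
  L[2][1] = (-3) / L[1][1] = -3.
Step 3: L[2][2] = √(4) = 2.

L[2][1] = -3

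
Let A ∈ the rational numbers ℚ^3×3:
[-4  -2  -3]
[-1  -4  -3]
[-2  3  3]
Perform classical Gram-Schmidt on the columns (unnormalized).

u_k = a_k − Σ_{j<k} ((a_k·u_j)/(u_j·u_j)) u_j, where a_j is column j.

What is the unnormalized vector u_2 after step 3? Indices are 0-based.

Step 1: u_0 = a_0 = (-4, -1, -2).
Step 2: u_1 = a_1 − (2/7)·u_0 = (-6/7, -26/7, 25/7).
Step 3: u_2 = a_2 − (3/7)·u_0 − (171/191)·u_1 = (-99/191, 144/191, 126/191).

u_2 = (-99/191, 144/191, 126/191)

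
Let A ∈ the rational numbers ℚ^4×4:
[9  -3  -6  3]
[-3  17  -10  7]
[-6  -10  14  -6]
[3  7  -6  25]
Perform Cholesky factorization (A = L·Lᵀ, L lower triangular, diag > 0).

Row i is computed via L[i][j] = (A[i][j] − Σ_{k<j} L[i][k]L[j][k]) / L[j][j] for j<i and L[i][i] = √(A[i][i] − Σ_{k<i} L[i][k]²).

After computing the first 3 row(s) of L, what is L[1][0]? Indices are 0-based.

L[1][0] = -1

Step 1: L[0][0] = √(9) = 3.
  L[1][0] = (-3) / L[0][0] = -1.
Step 2: L[1][1] = √(16) = 4.
  L[2][0] = (-6) / L[0][0] = -2.
  L[2][1] = (-12) / L[1][1] = -3.
Step 3: L[2][2] = √(1) = 1.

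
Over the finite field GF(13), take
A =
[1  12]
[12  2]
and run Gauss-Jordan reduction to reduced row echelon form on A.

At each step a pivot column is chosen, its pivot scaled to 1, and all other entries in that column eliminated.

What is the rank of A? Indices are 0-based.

[1] R0 /= 1  ⇒  (1, 12)
     R1 -= 12·R0  ⇒  (0, 1)
[2] R1 /= 1  ⇒  (0, 1)
     R0 -= 12·R1  ⇒  (1, 0)

rank = 2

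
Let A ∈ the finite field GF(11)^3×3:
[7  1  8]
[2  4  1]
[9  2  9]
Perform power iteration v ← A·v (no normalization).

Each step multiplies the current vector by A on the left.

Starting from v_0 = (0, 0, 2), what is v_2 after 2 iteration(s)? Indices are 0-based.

v_0 = (0, 0, 2).
v_1 = A·v_0 = (5, 2, 7).
v_2 = A·v_1 = (5, 3, 2).

v_2 = (5, 3, 2)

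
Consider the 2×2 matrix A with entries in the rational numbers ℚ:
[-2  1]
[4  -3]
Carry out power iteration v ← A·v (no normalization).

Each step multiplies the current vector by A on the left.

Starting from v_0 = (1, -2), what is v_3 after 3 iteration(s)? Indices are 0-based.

v_3 = (-82, 210)

v_0 = (1, -2).
v_1 = A·v_0 = (-4, 10).
v_2 = A·v_1 = (18, -46).
v_3 = A·v_2 = (-82, 210).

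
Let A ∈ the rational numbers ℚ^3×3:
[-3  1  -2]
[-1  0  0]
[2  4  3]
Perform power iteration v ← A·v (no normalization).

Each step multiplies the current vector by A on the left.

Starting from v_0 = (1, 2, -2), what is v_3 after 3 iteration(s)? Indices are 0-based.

v_0 = (1, 2, -2).
v_1 = A·v_0 = (3, -1, 4).
v_2 = A·v_1 = (-18, -3, 14).
v_3 = A·v_2 = (23, 18, -6).

v_3 = (23, 18, -6)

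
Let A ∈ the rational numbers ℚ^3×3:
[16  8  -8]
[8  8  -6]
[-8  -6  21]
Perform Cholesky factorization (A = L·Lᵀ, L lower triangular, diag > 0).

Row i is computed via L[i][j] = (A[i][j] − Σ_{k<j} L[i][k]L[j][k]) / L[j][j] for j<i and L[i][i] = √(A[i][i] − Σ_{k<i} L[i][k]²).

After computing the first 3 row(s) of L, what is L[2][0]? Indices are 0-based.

Step 1: L[0][0] = √(16) = 4.
  L[1][0] = (8) / L[0][0] = 2.
Step 2: L[1][1] = √(4) = 2.
  L[2][0] = (-8) / L[0][0] = -2.
  L[2][1] = (-2) / L[1][1] = -1.
Step 3: L[2][2] = √(16) = 4.

L[2][0] = -2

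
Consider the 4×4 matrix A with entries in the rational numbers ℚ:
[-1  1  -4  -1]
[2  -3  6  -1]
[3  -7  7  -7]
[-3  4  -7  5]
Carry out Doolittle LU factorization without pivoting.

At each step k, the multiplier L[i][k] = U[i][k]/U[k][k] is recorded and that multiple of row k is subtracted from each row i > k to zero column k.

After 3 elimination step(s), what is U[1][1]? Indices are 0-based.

U[1][1] = -1

Step 1: pivot at (0,0) is -1.
  row1 ← row1 − (-2)·row0  ⇒  L[1][0]=-2, U row1=(0, -1, -2, -3)
  row2 ← row2 − (-3)·row0  ⇒  L[2][0]=-3, U row2=(0, -4, -5, -10)
  row3 ← row3 − (3)·row0  ⇒  L[3][0]=3, U row3=(0, 1, 5, 8)
Step 2: pivot at (1,1) is -1.
  row2 ← row2 − (4)·row1  ⇒  L[2][1]=4, U row2=(0, 0, 3, 2)
  row3 ← row3 − (-1)·row1  ⇒  L[3][1]=-1, U row3=(0, 0, 3, 5)
Step 3: pivot at (2,2) is 3.
  row3 ← row3 − (1)·row2  ⇒  L[3][2]=1, U row3=(0, 0, 0, 3)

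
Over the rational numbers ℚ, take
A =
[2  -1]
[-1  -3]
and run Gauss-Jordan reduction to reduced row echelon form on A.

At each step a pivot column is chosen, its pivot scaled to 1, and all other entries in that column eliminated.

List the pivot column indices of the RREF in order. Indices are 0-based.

pivot columns: 0, 1

step 1: normalize row 0 (÷2) = (1, -1/2)
  row 1: subtract -1×row0 = (0, -7/2)
step 2: normalize row 1 (÷-7/2) = (0, 1)
  row 0: subtract -1/2×row1 = (1, 0)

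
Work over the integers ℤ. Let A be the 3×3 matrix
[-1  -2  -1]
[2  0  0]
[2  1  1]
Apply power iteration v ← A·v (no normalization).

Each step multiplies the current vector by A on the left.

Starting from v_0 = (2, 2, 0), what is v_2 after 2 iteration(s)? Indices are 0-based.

v_0 = (2, 2, 0).
v_1 = A·v_0 = (-6, 4, 6).
v_2 = A·v_1 = (-8, -12, -2).

v_2 = (-8, -12, -2)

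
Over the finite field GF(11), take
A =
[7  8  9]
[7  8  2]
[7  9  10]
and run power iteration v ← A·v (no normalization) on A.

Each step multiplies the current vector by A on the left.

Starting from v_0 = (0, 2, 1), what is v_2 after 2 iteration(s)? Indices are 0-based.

v_0 = (0, 2, 1).
v_1 = A·v_0 = (3, 7, 6).
v_2 = A·v_1 = (10, 1, 1).

v_2 = (10, 1, 1)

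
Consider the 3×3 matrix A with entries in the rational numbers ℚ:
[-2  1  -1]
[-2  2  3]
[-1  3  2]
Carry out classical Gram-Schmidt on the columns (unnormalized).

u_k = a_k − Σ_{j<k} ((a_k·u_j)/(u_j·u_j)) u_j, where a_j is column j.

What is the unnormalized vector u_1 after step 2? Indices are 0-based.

Step 1: u_0 = a_0 = (-2, -2, -1).
Step 2: u_1 = a_1 − (-1)·u_0 = (-1, 0, 2).

u_1 = (-1, 0, 2)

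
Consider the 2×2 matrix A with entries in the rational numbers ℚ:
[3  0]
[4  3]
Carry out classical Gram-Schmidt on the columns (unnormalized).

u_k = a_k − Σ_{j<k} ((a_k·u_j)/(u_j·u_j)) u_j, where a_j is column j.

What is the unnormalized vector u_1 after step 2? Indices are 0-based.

Step 1: u_0 = a_0 = (3, 4).
Step 2: u_1 = a_1 − (12/25)·u_0 = (-36/25, 27/25).

u_1 = (-36/25, 27/25)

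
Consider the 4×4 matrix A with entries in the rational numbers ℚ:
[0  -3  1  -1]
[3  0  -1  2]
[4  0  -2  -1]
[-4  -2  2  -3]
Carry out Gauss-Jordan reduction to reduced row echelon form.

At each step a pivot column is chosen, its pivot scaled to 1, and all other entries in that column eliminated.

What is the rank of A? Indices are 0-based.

pivot(0,0): swap R0↔R1
pivot(0,0)=3: scale R0 → (1, 0, -1/3, 2/3)
  clear (2,0): R2 −= (4)R0 → (0, 0, -2/3, -11/3)
  clear (3,0): R3 −= (-4)R0 → (0, -2, 2/3, -1/3)
pivot(1,1)=-3: scale R1 → (0, 1, -1/3, 1/3)
  clear (3,1): R3 −= (-2)R1 → (0, 0, 0, 1/3)
pivot(2,2)=-2/3: scale R2 → (0, 0, 1, 11/2)
  clear (0,2): R0 −= (-1/3)R2 → (1, 0, 0, 5/2)
  clear (1,2): R1 −= (-1/3)R2 → (0, 1, 0, 13/6)
pivot(3,3)=1/3: scale R3 → (0, 0, 0, 1)
  clear (0,3): R0 −= (5/2)R3 → (1, 0, 0, 0)
  clear (1,3): R1 −= (13/6)R3 → (0, 1, 0, 0)
  clear (2,3): R2 −= (11/2)R3 → (0, 0, 1, 0)

rank = 4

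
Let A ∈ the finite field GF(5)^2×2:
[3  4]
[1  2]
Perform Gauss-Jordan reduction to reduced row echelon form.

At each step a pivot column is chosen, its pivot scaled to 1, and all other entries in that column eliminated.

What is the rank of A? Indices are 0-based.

pivot(0,0)=3: scale R0 → (1, 3)
  clear (1,0): R1 −= (1)R0 → (0, 4)
pivot(1,1)=4: scale R1 → (0, 1)
  clear (0,1): R0 −= (3)R1 → (1, 0)

rank = 2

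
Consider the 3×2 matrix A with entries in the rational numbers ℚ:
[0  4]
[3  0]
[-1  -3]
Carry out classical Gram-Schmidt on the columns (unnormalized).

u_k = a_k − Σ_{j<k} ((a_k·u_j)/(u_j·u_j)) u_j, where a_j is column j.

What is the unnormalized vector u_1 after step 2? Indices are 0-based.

u_1 = (4, -9/10, -27/10)

Step 1: u_0 = a_0 = (0, 3, -1).
Step 2: u_1 = a_1 − (3/10)·u_0 = (4, -9/10, -27/10).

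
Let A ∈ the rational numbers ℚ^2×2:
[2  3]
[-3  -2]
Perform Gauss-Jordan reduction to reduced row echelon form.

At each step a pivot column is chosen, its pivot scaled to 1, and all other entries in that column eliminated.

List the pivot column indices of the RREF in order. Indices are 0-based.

pivot columns: 0, 1

pivot(0,0)=2: scale R0 → (1, 3/2)
  clear (1,0): R1 −= (-3)R0 → (0, 5/2)
pivot(1,1)=5/2: scale R1 → (0, 1)
  clear (0,1): R0 −= (3/2)R1 → (1, 0)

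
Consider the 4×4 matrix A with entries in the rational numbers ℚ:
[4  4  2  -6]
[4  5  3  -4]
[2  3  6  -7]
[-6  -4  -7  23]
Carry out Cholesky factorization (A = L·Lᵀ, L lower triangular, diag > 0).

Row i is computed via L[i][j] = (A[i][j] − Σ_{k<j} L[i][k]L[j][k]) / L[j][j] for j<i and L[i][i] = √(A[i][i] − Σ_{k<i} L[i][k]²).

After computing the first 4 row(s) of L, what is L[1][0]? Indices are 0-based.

Step 1: L[0][0] = √(4) = 2.
  L[1][0] = (4) / L[0][0] = 2.
Step 2: L[1][1] = √(1) = 1.
  L[2][0] = (2) / L[0][0] = 1.
  L[2][1] = (1) / L[1][1] = 1.
Step 3: L[2][2] = √(4) = 2.
  L[3][0] = (-6) / L[0][0] = -3.
  L[3][1] = (2) / L[1][1] = 2.
  L[3][2] = (-6) / L[2][2] = -3.
Step 4: L[3][3] = √(1) = 1.

L[1][0] = 2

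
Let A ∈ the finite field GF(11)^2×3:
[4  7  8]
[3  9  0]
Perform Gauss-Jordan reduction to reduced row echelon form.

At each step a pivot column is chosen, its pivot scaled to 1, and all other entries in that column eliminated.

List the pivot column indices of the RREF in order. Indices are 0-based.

pivot columns: 0, 1

[1] R0 /= 4  ⇒  (1, 10, 2)
     R1 -= 3·R0  ⇒  (0, 1, 5)
[2] R1 /= 1  ⇒  (0, 1, 5)
     R0 -= 10·R1  ⇒  (1, 0, 7)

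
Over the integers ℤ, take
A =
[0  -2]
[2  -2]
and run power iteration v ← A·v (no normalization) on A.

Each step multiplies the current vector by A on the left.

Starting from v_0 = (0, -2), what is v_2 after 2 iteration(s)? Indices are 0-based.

v_0 = (0, -2).
v_1 = A·v_0 = (4, 4).
v_2 = A·v_1 = (-8, 0).

v_2 = (-8, 0)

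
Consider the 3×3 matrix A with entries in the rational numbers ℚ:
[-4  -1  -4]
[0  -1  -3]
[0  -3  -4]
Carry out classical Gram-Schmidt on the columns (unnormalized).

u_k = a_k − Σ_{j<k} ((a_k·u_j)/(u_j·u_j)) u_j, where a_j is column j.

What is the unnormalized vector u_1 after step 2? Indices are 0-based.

Step 1: u_0 = a_0 = (-4, 0, 0).
Step 2: u_1 = a_1 − (1/4)·u_0 = (0, -1, -3).

u_1 = (0, -1, -3)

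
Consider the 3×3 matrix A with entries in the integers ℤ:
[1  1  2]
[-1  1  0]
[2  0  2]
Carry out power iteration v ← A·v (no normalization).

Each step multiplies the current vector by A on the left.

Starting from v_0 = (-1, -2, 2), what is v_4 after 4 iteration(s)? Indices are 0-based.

v_0 = (-1, -2, 2).
v_1 = A·v_0 = (1, -1, 2).
v_2 = A·v_1 = (4, -2, 6).
v_3 = A·v_2 = (14, -6, 20).
v_4 = A·v_3 = (48, -20, 68).

v_4 = (48, -20, 68)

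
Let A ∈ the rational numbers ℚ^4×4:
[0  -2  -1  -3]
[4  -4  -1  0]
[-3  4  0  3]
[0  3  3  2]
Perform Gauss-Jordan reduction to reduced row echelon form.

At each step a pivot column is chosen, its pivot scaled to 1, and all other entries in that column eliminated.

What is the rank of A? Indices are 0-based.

rank = 4

step 1: exchange rows 0,1
step 1: normalize row 0 (÷4) = (1, -1, -1/4, 0)
  row 2: subtract -3×row0 = (0, 1, -3/4, 3)
step 2: normalize row 1 (÷-2) = (0, 1, 1/2, 3/2)
  row 0: subtract -1×row1 = (1, 0, 1/4, 3/2)
  row 2: subtract 1×row1 = (0, 0, -5/4, 3/2)
  row 3: subtract 3×row1 = (0, 0, 3/2, -5/2)
step 3: normalize row 2 (÷-5/4) = (0, 0, 1, -6/5)
  row 0: subtract 1/4×row2 = (1, 0, 0, 9/5)
  row 1: subtract 1/2×row2 = (0, 1, 0, 21/10)
  row 3: subtract 3/2×row2 = (0, 0, 0, -7/10)
step 4: normalize row 3 (÷-7/10) = (0, 0, 0, 1)
  row 0: subtract 9/5×row3 = (1, 0, 0, 0)
  row 1: subtract 21/10×row3 = (0, 1, 0, 0)
  row 2: subtract -6/5×row3 = (0, 0, 1, 0)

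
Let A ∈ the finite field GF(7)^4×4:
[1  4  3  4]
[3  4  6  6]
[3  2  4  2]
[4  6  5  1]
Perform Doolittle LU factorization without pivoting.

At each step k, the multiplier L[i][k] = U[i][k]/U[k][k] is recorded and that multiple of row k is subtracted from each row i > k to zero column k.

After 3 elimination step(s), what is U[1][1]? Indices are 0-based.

[col 0] pivot 1
  R1 -= 3*R0 → (0, 6, 4, 1)  (L[1][0] := 3)
  R2 -= 3*R0 → (0, 4, 2, 4)  (L[2][0] := 3)
  R3 -= 4*R0 → (0, 4, 0, 6)  (L[3][0] := 4)
[col 1] pivot 6
  R2 -= 3*R1 → (0, 0, 4, 1)  (L[2][1] := 3)
  R3 -= 3*R1 → (0, 0, 2, 3)  (L[3][1] := 3)
[col 2] pivot 4
  R3 -= 4*R2 → (0, 0, 0, 6)  (L[3][2] := 4)

U[1][1] = 6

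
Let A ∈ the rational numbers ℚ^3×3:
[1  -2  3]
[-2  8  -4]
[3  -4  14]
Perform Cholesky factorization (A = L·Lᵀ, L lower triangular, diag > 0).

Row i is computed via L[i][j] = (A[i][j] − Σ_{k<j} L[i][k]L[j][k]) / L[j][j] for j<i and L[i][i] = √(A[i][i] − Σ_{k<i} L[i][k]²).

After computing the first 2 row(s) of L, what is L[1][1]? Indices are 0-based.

Step 1: L[0][0] = √(1) = 1.
  L[1][0] = (-2) / L[0][0] = -2.
Step 2: L[1][1] = √(4) = 2.

L[1][1] = 2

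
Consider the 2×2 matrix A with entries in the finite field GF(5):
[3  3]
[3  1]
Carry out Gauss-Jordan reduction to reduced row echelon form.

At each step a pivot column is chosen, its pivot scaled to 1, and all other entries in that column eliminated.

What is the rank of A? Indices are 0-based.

step 1: normalize row 0 (÷3) = (1, 1)
  row 1: subtract 3×row0 = (0, 3)
step 2: normalize row 1 (÷3) = (0, 1)
  row 0: subtract 1×row1 = (1, 0)

rank = 2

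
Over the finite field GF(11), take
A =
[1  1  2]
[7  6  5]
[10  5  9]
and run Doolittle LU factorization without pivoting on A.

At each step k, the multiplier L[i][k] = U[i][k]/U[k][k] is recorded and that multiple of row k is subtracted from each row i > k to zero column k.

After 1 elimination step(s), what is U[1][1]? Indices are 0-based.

[col 0] pivot 1
  R1 -= 7*R0 → (0, 10, 2)  (L[1][0] := 7)
  R2 -= 10*R0 → (0, 6, 0)  (L[2][0] := 10)

U[1][1] = 10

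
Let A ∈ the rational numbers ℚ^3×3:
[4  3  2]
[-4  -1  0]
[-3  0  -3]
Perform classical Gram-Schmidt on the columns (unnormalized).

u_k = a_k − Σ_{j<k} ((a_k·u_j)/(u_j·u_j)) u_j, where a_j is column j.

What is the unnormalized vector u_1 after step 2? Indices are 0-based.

u_1 = (59/41, 23/41, 48/41)

Step 1: u_0 = a_0 = (4, -4, -3).
Step 2: u_1 = a_1 − (16/41)·u_0 = (59/41, 23/41, 48/41).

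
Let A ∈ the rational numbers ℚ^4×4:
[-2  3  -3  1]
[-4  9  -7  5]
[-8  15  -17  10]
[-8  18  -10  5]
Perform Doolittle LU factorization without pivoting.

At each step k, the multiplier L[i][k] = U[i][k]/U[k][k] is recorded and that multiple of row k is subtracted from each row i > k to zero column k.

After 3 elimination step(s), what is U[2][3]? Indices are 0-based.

U[2][3] = 3

Step 1: pivot at (0,0) is -2.
  row1 ← row1 − (2)·row0  ⇒  L[1][0]=2, U row1=(0, 3, -1, 3)
  row2 ← row2 − (4)·row0  ⇒  L[2][0]=4, U row2=(0, 3, -5, 6)
  row3 ← row3 − (4)·row0  ⇒  L[3][0]=4, U row3=(0, 6, 2, 1)
Step 2: pivot at (1,1) is 3.
  row2 ← row2 − (1)·row1  ⇒  L[2][1]=1, U row2=(0, 0, -4, 3)
  row3 ← row3 − (2)·row1  ⇒  L[3][1]=2, U row3=(0, 0, 4, -5)
Step 3: pivot at (2,2) is -4.
  row3 ← row3 − (-1)·row2  ⇒  L[3][2]=-1, U row3=(0, 0, 0, -2)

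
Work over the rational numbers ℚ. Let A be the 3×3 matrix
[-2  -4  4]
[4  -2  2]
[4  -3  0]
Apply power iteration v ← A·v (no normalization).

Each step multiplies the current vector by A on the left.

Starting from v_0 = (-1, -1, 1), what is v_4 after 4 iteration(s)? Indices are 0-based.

v_0 = (-1, -1, 1).
v_1 = A·v_0 = (10, 0, -1).
v_2 = A·v_1 = (-24, 38, 40).
v_3 = A·v_2 = (56, -92, -210).
v_4 = A·v_3 = (-584, -12, 500).

v_4 = (-584, -12, 500)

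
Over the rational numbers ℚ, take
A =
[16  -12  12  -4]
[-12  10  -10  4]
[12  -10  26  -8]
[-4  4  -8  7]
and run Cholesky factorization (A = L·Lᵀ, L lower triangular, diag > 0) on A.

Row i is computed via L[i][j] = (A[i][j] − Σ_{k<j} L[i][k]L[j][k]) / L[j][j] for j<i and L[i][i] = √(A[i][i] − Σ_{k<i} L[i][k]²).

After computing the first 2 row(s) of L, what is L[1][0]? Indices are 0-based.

Step 1: L[0][0] = √(16) = 4.
  L[1][0] = (-12) / L[0][0] = -3.
Step 2: L[1][1] = √(1) = 1.

L[1][0] = -3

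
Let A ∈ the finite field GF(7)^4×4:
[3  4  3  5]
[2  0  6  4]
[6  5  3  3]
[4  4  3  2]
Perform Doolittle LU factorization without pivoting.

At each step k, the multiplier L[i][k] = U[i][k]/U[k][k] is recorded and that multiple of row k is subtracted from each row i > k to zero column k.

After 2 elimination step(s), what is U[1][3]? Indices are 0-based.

Step 1: pivot at (0,0) is 3.
  row1 ← row1 − (3)·row0  ⇒  L[1][0]=3, U row1=(0, 2, 4, 3)
  row2 ← row2 − (2)·row0  ⇒  L[2][0]=2, U row2=(0, 4, 4, 0)
  row3 ← row3 − (6)·row0  ⇒  L[3][0]=6, U row3=(0, 1, 6, 0)
Step 2: pivot at (1,1) is 2.
  row2 ← row2 − (2)·row1  ⇒  L[2][1]=2, U row2=(0, 0, 3, 1)
  row3 ← row3 − (4)·row1  ⇒  L[3][1]=4, U row3=(0, 0, 4, 2)

U[1][3] = 3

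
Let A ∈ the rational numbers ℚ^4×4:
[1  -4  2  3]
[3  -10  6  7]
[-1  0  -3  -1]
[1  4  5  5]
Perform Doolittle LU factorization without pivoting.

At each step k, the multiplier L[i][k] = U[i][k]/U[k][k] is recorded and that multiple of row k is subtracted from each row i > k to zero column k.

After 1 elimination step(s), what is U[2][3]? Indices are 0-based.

U[2][3] = 2

k=0: U[0][0]=1
  eliminate (1,0): mult=3, new row 1: (0, 2, 0, -2); set L[1][0]=3
  eliminate (2,0): mult=-1, new row 2: (0, -4, -1, 2); set L[2][0]=-1
  eliminate (3,0): mult=1, new row 3: (0, 8, 3, 2); set L[3][0]=1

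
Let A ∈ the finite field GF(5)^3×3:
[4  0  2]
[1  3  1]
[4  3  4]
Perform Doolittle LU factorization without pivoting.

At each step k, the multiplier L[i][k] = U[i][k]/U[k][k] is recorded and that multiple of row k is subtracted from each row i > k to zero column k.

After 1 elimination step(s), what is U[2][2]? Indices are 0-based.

U[2][2] = 2

[col 0] pivot 4
  R1 -= 4*R0 → (0, 3, 3)  (L[1][0] := 4)
  R2 -= 1*R0 → (0, 3, 2)  (L[2][0] := 1)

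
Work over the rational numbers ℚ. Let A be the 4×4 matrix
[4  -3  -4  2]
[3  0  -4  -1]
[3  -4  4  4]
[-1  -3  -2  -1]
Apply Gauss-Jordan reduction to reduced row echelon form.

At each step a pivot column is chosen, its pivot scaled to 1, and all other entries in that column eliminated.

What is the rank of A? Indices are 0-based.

pivot(0,0)=4: scale R0 → (1, -3/4, -1, 1/2)
  clear (1,0): R1 −= (3)R0 → (0, 9/4, -1, -5/2)
  clear (2,0): R2 −= (3)R0 → (0, -7/4, 7, 5/2)
  clear (3,0): R3 −= (-1)R0 → (0, -15/4, -3, -1/2)
pivot(1,1)=9/4: scale R1 → (0, 1, -4/9, -10/9)
  clear (0,1): R0 −= (-3/4)R1 → (1, 0, -4/3, -1/3)
  clear (2,1): R2 −= (-7/4)R1 → (0, 0, 56/9, 5/9)
  clear (3,1): R3 −= (-15/4)R1 → (0, 0, -14/3, -14/3)
pivot(2,2)=56/9: scale R2 → (0, 0, 1, 5/56)
  clear (0,2): R0 −= (-4/3)R2 → (1, 0, 0, -3/14)
  clear (1,2): R1 −= (-4/9)R2 → (0, 1, 0, -15/14)
  clear (3,2): R3 −= (-14/3)R2 → (0, 0, 0, -17/4)
pivot(3,3)=-17/4: scale R3 → (0, 0, 0, 1)
  clear (0,3): R0 −= (-3/14)R3 → (1, 0, 0, 0)
  clear (1,3): R1 −= (-15/14)R3 → (0, 1, 0, 0)
  clear (2,3): R2 −= (5/56)R3 → (0, 0, 1, 0)

rank = 4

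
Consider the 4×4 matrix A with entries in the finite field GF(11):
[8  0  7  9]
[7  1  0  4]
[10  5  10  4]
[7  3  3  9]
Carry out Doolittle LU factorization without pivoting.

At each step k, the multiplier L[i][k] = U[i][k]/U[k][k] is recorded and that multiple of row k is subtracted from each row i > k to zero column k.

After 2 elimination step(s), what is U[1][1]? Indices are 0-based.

U[1][1] = 1

Step 1: pivot at (0,0) is 8.
  row1 ← row1 − (5)·row0  ⇒  L[1][0]=5, U row1=(0, 1, 9, 3)
  row2 ← row2 − (4)·row0  ⇒  L[2][0]=4, U row2=(0, 5, 4, 1)
  row3 ← row3 − (5)·row0  ⇒  L[3][0]=5, U row3=(0, 3, 1, 8)
Step 2: pivot at (1,1) is 1.
  row2 ← row2 − (5)·row1  ⇒  L[2][1]=5, U row2=(0, 0, 3, 8)
  row3 ← row3 − (3)·row1  ⇒  L[3][1]=3, U row3=(0, 0, 7, 10)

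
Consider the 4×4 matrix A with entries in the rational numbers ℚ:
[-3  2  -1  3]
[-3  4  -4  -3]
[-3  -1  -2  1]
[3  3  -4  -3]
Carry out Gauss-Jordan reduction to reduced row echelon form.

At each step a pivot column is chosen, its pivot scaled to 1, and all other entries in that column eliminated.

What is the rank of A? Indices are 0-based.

pivot(0,0)=-3: scale R0 → (1, -2/3, 1/3, -1)
  clear (1,0): R1 −= (-3)R0 → (0, 2, -3, -6)
  clear (2,0): R2 −= (-3)R0 → (0, -3, -1, -2)
  clear (3,0): R3 −= (3)R0 → (0, 5, -5, 0)
pivot(1,1)=2: scale R1 → (0, 1, -3/2, -3)
  clear (0,1): R0 −= (-2/3)R1 → (1, 0, -2/3, -3)
  clear (2,1): R2 −= (-3)R1 → (0, 0, -11/2, -11)
  clear (3,1): R3 −= (5)R1 → (0, 0, 5/2, 15)
pivot(2,2)=-11/2: scale R2 → (0, 0, 1, 2)
  clear (0,2): R0 −= (-2/3)R2 → (1, 0, 0, -5/3)
  clear (1,2): R1 −= (-3/2)R2 → (0, 1, 0, 0)
  clear (3,2): R3 −= (5/2)R2 → (0, 0, 0, 10)
pivot(3,3)=10: scale R3 → (0, 0, 0, 1)
  clear (0,3): R0 −= (-5/3)R3 → (1, 0, 0, 0)
  clear (2,3): R2 −= (2)R3 → (0, 0, 1, 0)

rank = 4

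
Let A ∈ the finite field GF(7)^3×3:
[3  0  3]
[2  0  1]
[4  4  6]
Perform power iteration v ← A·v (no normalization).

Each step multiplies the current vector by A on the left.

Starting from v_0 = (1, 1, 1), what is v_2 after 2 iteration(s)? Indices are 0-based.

v_2 = (4, 5, 1)

v_0 = (1, 1, 1).
v_1 = A·v_0 = (6, 3, 0).
v_2 = A·v_1 = (4, 5, 1).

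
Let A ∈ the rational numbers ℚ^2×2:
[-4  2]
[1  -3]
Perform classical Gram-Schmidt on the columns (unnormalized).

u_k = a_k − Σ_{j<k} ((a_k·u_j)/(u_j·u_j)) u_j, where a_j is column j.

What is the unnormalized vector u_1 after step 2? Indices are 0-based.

Step 1: u_0 = a_0 = (-4, 1).
Step 2: u_1 = a_1 − (-11/17)·u_0 = (-10/17, -40/17).

u_1 = (-10/17, -40/17)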